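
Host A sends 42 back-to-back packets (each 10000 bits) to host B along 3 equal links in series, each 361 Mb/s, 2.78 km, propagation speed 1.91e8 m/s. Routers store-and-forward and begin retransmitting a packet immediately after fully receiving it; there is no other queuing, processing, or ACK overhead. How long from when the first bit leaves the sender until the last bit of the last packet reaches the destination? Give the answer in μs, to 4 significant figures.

Per-hop transmission t_tx = L/R = 10000/361000000 = 27.7008 μs.
Per-hop propagation t_prop = 2780/191000000 = 14.555 μs.
Pipeline fill: first packet needs 3·t_tx to clear all hops; remaining 41 packets each add one t_tx.
Total = (3+42-1)·t_tx + 3·t_prop = 44·27.7008 + 3·14.555 = 1263 μs.

1263 μs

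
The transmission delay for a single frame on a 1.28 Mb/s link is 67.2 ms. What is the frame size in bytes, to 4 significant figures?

10750 bytes

L = R × t_tx = 1280000 b/s × 0.0672 s = 86016 bits.
In bytes: 86016 / 8 = 10750 bytes.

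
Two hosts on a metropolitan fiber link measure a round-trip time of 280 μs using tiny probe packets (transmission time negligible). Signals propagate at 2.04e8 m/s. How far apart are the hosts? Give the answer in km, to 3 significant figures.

28.6 km

One-way propagation = RTT/2 = 140 μs.
d = s × t = 204000000 × 0.00014 = 28.6 km.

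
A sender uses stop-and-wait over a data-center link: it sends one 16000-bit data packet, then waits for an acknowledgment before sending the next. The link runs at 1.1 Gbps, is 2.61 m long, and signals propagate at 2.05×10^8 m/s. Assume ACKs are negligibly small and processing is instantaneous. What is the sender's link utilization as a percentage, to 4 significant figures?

99.83 %

t_tx = L/R = 16000/1100000000 = 1.45455e-05 s.
t_prop = 2.61/2.05e+08 = 1.27317e-08 s; RTT = 2.54634e-08 s.
Cycle = t_tx + RTT = 1.45709e-05 s.
Utilization = t_tx / cycle = 1.45455e-05/1.45709e-05 = 99.83 %.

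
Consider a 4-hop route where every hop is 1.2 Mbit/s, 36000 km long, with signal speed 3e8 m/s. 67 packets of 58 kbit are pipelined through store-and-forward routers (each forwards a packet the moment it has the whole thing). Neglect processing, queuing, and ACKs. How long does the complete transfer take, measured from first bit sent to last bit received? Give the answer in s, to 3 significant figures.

Per-hop transmission t_tx = L/R = 58000/1200000 = 0.0483333 s.
Per-hop propagation t_prop = 36000000/300000000 = 0.12 s.
Pipeline fill: first packet needs 4·t_tx to clear all hops; remaining 66 packets each add one t_tx.
Total = (4+67-1)·t_tx + 4·t_prop = 70·0.0483333 + 4·0.12 = 3.86 s.

3.86 s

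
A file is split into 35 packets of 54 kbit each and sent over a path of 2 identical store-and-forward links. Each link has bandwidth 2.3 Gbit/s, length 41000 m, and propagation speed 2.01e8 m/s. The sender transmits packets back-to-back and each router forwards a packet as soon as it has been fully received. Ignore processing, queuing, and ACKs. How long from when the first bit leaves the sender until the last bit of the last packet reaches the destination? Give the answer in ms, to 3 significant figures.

Per-hop transmission t_tx = L/R = 54000/2300000000 = 0.0234783 ms.
Per-hop propagation t_prop = 41000/2.01e+08 = 0.20398 ms.
Pipeline fill: first packet needs 2·t_tx to clear all hops; remaining 34 packets each add one t_tx.
Total = (2+35-1)·t_tx + 2·t_prop = 36·0.0234783 + 2·0.20398 = 1.25 ms.

1.25 ms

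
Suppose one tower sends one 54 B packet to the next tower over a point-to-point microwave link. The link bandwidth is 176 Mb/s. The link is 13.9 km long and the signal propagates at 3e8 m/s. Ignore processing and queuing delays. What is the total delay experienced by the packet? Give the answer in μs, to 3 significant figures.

48.8 μs

L = 54 × 8 = 432 bits.
Transmission delay = L/R = 432 / 176000000 = 2.45455 μs.
Propagation delay = d/s = 13900 m / 300000000 m/s = 46.3333 μs.
Total = 48.8 μs.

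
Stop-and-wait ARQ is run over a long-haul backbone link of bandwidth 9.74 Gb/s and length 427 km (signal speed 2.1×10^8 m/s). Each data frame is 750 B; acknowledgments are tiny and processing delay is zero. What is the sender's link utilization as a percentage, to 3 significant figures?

0.0151 %

t_tx = L/R = 6000/9740000000 = 6.16016e-07 s.
t_prop = 427000/210000000 = 0.00203333 s; RTT = 0.00406667 s.
Cycle = t_tx + RTT = 0.00406728 s.
Utilization = t_tx / cycle = 6.16016e-07/0.00406728 = 0.0151 %.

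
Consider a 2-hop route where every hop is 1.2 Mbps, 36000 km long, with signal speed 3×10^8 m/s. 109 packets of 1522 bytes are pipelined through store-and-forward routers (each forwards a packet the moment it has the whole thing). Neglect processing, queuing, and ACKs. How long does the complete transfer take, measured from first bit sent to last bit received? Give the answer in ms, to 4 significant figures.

Per-hop transmission t_tx = L/R = 12176/1200000 = 10.1467 ms.
Per-hop propagation t_prop = 36000000/300000000 = 120 ms.
Pipeline fill: first packet needs 2·t_tx to clear all hops; remaining 108 packets each add one t_tx.
Total = (2+109-1)·t_tx + 2·t_prop = 110·10.1467 + 2·120 = 1356 ms.

1356 ms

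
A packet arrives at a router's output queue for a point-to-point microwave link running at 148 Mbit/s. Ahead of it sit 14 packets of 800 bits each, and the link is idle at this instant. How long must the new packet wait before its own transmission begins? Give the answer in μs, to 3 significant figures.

75.7 μs

Each queued packet: L/R = 800/148000000 = 5.40541 μs.
14 queued → 75.6757 μs.
Queuing delay = 75.7 μs.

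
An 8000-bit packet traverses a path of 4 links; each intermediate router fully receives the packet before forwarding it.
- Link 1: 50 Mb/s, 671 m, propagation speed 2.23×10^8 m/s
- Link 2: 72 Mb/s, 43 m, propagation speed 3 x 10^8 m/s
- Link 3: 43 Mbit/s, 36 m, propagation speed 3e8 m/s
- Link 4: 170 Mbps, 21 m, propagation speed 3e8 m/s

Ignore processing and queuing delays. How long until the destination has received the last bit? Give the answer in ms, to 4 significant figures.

Transmission delays (L/R per hop): 0.16, 0.111111, 0.186047, 0.0470588 ms; sum = 0.504216 ms.
Propagation delays (d/s per hop): 0.00300897, 0.000143333, 0.00012, 7e-05 ms; sum = 0.0033423 ms.
End-to-end = 0.5076 ms.

0.5076 ms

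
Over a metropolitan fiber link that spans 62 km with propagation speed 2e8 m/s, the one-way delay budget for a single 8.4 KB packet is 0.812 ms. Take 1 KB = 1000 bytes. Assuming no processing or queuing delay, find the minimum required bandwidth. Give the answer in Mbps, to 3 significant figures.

L = 67200 bits.
Propagation delay = 62000 / 200000000 = 0.31 ms.
Transmission budget = 0.812 − 0.31 = 0.502 ms.
R ≥ L / t_tx = 67200 bits / 0.000502 s = 134 Mbps.

134 Mbps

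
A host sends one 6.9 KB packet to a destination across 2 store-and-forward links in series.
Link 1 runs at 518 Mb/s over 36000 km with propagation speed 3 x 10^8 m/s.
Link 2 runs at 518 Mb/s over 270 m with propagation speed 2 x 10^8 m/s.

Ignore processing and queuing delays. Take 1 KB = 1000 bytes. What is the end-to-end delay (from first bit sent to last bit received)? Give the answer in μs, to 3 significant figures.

120000 μs

L = 55200 bits.
Transmission delay per hop = L/R = 55200/518000000 = 106.564 μs; 2 hops → 213.127 μs.
Propagation delays (d/s per hop): 120000, 1.35 μs; sum = 120001 μs.
End-to-end = 120000 μs.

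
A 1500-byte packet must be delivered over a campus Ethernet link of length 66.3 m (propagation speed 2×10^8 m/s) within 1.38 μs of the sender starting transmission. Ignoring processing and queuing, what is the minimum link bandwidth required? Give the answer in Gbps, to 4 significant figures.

L = 12000 bits.
Propagation delay = 66.3 / 200000000 = 0.3315 μs.
Transmission budget = 1.38 − 0.3315 = 1.0485 μs.
R ≥ L / t_tx = 12000 bits / 1.0485e-06 s = 11.44 Gbps.

11.44 Gbps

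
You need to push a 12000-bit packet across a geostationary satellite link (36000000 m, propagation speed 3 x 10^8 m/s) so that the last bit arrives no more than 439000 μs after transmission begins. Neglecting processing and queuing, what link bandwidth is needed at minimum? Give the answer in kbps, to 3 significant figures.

37.6 kbps

Propagation delay = 36000000 / 300000000 = 120000 μs.
Transmission budget = 439000 − 120000 = 319000 μs.
R ≥ L / t_tx = 12000 bits / 0.319 s = 37.6 kbps.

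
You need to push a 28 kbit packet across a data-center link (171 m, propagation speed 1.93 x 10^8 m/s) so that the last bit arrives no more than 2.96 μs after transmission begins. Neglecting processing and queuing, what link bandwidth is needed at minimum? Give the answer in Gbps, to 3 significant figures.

Propagation delay = 171 / 193000000 = 0.88601 μs.
Transmission budget = 2.96 − 0.88601 = 2.07399 μs.
R ≥ L / t_tx = 28000 bits / 2.07399e-06 s = 13.5 Gbps.

13.5 Gbps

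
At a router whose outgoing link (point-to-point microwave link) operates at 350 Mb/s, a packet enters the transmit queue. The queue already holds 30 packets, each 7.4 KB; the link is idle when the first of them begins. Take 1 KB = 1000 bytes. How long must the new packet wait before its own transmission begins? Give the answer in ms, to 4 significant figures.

5.074 ms

Each queued packet: L/R = 59200/350000000 = 0.169143 ms.
30 queued → 5.07429 ms.
Queuing delay = 5.074 ms.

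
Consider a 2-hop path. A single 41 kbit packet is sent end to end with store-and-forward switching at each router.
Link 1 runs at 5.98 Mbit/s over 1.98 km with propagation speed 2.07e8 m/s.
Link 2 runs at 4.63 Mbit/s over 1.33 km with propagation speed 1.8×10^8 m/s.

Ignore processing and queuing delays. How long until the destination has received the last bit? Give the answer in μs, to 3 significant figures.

15700 μs

L = 41000 bits.
Transmission delays (L/R per hop): 6856.19, 8855.29 μs; sum = 15711.5 μs.
Propagation delays (d/s per hop): 9.56522, 7.38889 μs; sum = 16.9541 μs.
End-to-end = 15700 μs.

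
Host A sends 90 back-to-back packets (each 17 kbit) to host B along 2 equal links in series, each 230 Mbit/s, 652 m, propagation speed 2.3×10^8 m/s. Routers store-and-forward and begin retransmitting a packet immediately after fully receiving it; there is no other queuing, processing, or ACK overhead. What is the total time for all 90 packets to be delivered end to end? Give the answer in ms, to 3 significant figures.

6.73 ms

Per-hop transmission t_tx = L/R = 17000/230000000 = 0.073913 ms.
Per-hop propagation t_prop = 652/2.3e+08 = 0.00283478 ms.
Pipeline fill: first packet needs 2·t_tx to clear all hops; remaining 89 packets each add one t_tx.
Total = (2+90-1)·t_tx + 2·t_prop = 91·0.073913 + 2·0.00283478 = 6.73 ms.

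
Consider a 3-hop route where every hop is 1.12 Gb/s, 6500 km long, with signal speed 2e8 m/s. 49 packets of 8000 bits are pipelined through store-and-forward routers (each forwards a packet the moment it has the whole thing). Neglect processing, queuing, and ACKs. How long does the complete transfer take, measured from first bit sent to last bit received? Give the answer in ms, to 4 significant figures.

Per-hop transmission t_tx = L/R = 8000/1120000000 = 0.00714286 ms.
Per-hop propagation t_prop = 6500000/200000000 = 32.5 ms.
Pipeline fill: first packet needs 3·t_tx to clear all hops; remaining 48 packets each add one t_tx.
Total = (3+49-1)·t_tx + 3·t_prop = 51·0.00714286 + 3·32.5 = 97.86 ms.

97.86 ms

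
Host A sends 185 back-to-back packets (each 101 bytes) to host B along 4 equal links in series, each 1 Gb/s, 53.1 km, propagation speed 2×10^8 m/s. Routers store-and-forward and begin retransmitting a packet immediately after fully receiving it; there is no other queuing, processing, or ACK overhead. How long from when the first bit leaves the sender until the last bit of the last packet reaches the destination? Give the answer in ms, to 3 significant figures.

1.21 ms

Per-hop transmission t_tx = L/R = 808/1000000000 = 0.000808 ms.
Per-hop propagation t_prop = 53100/200000000 = 0.2655 ms.
Pipeline fill: first packet needs 4·t_tx to clear all hops; remaining 184 packets each add one t_tx.
Total = (4+185-1)·t_tx + 4·t_prop = 188·0.000808 + 4·0.2655 = 1.21 ms.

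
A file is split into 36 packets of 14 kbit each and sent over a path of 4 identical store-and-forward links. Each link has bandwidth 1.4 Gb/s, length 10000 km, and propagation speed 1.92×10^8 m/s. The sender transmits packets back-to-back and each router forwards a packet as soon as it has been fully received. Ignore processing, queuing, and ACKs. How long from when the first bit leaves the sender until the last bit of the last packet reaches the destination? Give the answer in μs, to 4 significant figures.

208700 μs

Per-hop transmission t_tx = L/R = 14000/1400000000 = 10 μs.
Per-hop propagation t_prop = 10000000/192000000 = 52083.3 μs.
Pipeline fill: first packet needs 4·t_tx to clear all hops; remaining 35 packets each add one t_tx.
Total = (4+36-1)·t_tx + 4·t_prop = 39·10 + 4·52083.3 = 208700 μs.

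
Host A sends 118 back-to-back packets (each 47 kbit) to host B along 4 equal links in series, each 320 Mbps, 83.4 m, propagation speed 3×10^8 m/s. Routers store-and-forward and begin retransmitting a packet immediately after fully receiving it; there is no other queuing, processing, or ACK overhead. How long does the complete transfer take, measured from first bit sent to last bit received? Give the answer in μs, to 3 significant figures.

17800 μs

Per-hop transmission t_tx = L/R = 47000/320000000 = 146.875 μs.
Per-hop propagation t_prop = 83.4/300000000 = 0.278 μs.
Pipeline fill: first packet needs 4·t_tx to clear all hops; remaining 117 packets each add one t_tx.
Total = (4+118-1)·t_tx + 4·t_prop = 121·146.875 + 4·0.278 = 17800 μs.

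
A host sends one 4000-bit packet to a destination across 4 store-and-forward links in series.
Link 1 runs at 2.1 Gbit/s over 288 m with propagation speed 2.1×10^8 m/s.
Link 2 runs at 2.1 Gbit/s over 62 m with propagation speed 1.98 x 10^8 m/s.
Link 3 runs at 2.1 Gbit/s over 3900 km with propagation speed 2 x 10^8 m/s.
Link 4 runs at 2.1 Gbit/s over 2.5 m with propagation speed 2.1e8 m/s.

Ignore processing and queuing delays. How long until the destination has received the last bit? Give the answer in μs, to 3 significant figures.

Transmission delay per hop = L/R = 4000/2100000000 = 1.90476 μs; 4 hops → 7.61905 μs.
Propagation delays (d/s per hop): 1.37143, 0.313131, 19500, 0.0119048 μs; sum = 19501.7 μs.
End-to-end = 19500 μs.

19500 μs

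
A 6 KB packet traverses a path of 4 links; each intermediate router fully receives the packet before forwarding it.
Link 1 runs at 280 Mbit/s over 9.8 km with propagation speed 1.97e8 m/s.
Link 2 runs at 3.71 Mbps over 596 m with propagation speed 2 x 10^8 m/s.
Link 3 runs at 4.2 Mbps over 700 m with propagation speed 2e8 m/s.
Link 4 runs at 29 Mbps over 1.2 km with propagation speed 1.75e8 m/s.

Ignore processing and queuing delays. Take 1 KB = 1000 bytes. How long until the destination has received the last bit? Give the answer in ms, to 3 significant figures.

L = 48000 bits.
Transmission delays (L/R per hop): 0.171429, 12.938, 11.4286, 1.65517 ms; sum = 26.1932 ms.
Propagation delays (d/s per hop): 0.0497462, 0.00298, 0.0035, 0.00685714 ms; sum = 0.0630833 ms.
End-to-end = 26.3 ms.

26.3 ms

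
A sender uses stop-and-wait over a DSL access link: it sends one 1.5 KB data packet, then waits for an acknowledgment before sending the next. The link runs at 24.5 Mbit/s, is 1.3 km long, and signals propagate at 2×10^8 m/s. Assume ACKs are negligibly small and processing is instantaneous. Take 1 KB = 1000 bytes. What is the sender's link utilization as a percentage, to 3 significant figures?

97.4 %

t_tx = L/R = 12000/24500000 = 0.000489796 s.
t_prop = 1300/200000000 = 6.5e-06 s; RTT = 1.3e-05 s.
Cycle = t_tx + RTT = 0.000502796 s.
Utilization = t_tx / cycle = 0.000489796/0.000502796 = 97.4 %.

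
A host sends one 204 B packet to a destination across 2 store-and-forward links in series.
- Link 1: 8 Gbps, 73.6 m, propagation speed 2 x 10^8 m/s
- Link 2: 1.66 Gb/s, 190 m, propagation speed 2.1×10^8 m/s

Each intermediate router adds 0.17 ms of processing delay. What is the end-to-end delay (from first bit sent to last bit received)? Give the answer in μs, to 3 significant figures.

172 μs

L = 204 × 8 = 1632 bits.
Transmission delays (L/R per hop): 0.204, 0.983133 μs; sum = 1.18713 μs.
Propagation delays (d/s per hop): 0.368, 0.904762 μs; sum = 1.27276 μs.
Processing at 1 router(s): 1 × 0.17 ms = 170 μs.
End-to-end = 172 μs.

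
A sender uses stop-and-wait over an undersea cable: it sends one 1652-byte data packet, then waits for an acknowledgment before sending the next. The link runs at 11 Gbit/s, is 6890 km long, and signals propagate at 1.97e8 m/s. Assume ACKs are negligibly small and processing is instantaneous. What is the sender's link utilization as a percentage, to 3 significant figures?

t_tx = L/R = 13216/11000000000 = 1.20145e-06 s.
t_prop = 6890000/197000000 = 0.0349746 s; RTT = 0.0699492 s.
Cycle = t_tx + RTT = 0.0699504 s.
Utilization = t_tx / cycle = 1.20145e-06/0.0699504 = 0.00172 %.

0.00172 %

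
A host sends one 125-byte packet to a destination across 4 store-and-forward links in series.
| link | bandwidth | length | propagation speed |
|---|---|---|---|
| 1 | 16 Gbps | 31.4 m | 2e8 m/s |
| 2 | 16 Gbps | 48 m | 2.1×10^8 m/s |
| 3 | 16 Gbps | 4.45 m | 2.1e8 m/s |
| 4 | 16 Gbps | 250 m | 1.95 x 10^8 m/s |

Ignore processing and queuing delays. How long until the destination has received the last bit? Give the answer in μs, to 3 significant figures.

L = 125 × 8 = 1000 bits.
Transmission delay per hop = L/R = 1000/16000000000 = 0.0625 μs; 4 hops → 0.25 μs.
Propagation delays (d/s per hop): 0.157, 0.228571, 0.0211905, 1.28205 μs; sum = 1.68881 μs.
End-to-end = 1.94 μs.

1.94 μs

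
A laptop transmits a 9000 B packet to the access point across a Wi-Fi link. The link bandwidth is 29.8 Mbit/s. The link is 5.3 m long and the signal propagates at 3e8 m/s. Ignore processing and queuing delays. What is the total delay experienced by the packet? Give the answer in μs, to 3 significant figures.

L = 9000 × 8 = 72000 bits.
Transmission delay = L/R = 72000 / 29800000 = 2416.11 μs.
Propagation delay = d/s = 5.3 m / 300000000 m/s = 0.0176667 μs.
Total = 2420 μs.

2420 μs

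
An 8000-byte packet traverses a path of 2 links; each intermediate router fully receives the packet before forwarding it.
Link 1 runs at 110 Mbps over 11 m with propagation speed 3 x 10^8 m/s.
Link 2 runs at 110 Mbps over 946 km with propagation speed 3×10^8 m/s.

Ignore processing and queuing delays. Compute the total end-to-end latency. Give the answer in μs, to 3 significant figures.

L = 8000 × 8 = 64000 bits.
Transmission delay per hop = L/R = 64000/110000000 = 581.818 μs; 2 hops → 1163.64 μs.
Propagation delays (d/s per hop): 0.0366667, 3153.33 μs; sum = 3153.37 μs.
End-to-end = 4320 μs.

4320 μs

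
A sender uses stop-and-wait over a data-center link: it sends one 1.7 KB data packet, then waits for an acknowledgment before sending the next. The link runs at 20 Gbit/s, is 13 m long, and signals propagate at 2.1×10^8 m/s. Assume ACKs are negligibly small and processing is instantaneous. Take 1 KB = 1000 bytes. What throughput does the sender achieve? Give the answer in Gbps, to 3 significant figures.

16.9 Gbps

t_tx = L/R = 13600/20000000000 = 6.8e-07 s.
t_prop = 13/210000000 = 6.19048e-08 s; RTT = 1.2381e-07 s.
Cycle = t_tx + RTT = 8.0381e-07 s.
Throughput = L / cycle = 13600 / 8.0381e-07 = 16.9 Gbps.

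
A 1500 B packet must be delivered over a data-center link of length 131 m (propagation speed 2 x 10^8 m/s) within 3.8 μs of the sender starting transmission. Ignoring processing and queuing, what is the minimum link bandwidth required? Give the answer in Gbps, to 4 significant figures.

L = 12000 bits.
Propagation delay = 131 / 200000000 = 0.655 μs.
Transmission budget = 3.8 − 0.655 = 3.145 μs.
R ≥ L / t_tx = 12000 bits / 3.145e-06 s = 3.816 Gbps.

3.816 Gbps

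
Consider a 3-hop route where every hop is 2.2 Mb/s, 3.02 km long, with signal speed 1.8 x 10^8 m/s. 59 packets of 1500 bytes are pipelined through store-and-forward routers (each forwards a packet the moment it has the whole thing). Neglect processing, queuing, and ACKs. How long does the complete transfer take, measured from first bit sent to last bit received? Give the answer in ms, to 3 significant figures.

Per-hop transmission t_tx = L/R = 12000/2200000 = 5.45455 ms.
Per-hop propagation t_prop = 3020/180000000 = 0.0167778 ms.
Pipeline fill: first packet needs 3·t_tx to clear all hops; remaining 58 packets each add one t_tx.
Total = (3+59-1)·t_tx + 3·t_prop = 61·5.45455 + 3·0.0167778 = 333 ms.

333 ms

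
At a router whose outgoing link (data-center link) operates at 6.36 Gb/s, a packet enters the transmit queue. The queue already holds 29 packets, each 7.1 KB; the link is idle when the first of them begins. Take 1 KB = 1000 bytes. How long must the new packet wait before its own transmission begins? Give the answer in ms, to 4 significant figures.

0.2590 ms

Each queued packet: L/R = 56800/6360000000 = 0.00893082 ms.
29 queued → 0.258994 ms.
Queuing delay = 0.2590 ms.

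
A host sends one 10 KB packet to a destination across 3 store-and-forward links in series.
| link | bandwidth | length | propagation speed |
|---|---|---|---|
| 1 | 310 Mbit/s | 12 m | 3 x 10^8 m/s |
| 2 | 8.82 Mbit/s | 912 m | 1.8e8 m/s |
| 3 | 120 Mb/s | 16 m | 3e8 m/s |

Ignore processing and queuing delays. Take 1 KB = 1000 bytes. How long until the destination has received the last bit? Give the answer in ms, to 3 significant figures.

10.0 ms

L = 80000 bits.
Transmission delays (L/R per hop): 0.258065, 9.07029, 0.666667 ms; sum = 9.99503 ms.
Propagation delays (d/s per hop): 4e-05, 0.00506667, 5.33333e-05 ms; sum = 0.00516 ms.
End-to-end = 10.0 ms.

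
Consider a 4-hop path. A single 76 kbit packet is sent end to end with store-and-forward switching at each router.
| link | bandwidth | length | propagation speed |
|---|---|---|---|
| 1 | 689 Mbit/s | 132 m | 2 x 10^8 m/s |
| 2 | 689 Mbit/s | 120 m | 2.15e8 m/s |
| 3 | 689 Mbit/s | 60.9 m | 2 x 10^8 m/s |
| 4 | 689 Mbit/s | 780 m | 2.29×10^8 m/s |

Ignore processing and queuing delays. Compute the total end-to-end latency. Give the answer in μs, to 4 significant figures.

L = 76000 bits.
Transmission delay per hop = L/R = 76000/689000000 = 110.305 μs; 4 hops → 441.219 μs.
Propagation delays (d/s per hop): 0.66, 0.55814, 0.3045, 3.40611 μs; sum = 4.92875 μs.
End-to-end = 446.1 μs.

446.1 μs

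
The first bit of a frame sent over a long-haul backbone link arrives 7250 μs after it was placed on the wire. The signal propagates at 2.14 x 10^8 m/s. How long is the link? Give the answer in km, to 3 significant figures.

1550 km

d = s × t_prop = 214000000 × 0.00725 = 1550 km.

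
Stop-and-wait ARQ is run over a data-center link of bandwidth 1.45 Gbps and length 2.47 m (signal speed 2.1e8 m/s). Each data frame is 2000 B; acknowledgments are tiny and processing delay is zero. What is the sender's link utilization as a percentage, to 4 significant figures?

t_tx = L/R = 16000/1450000000 = 1.10345e-05 s.
t_prop = 2.47/210000000 = 1.17619e-08 s; RTT = 2.35238e-08 s.
Cycle = t_tx + RTT = 1.1058e-05 s.
Utilization = t_tx / cycle = 1.10345e-05/1.1058e-05 = 99.79 %.

99.79 %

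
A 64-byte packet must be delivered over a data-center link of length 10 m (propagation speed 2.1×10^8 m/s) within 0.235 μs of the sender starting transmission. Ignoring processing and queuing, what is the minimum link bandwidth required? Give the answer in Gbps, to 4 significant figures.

2.732 Gbps

L = 512 bits.
Propagation delay = 10 / 210000000 = 0.047619 μs.
Transmission budget = 0.235 − 0.047619 = 0.187381 μs.
R ≥ L / t_tx = 512 bits / 1.87381e-07 s = 2.732 Gbps.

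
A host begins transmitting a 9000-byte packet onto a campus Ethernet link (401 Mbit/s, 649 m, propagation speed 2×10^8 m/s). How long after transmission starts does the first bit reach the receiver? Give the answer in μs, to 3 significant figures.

3.25 μs

First bit experiences only propagation delay: d/s = 649/200000000 = 3.25 μs.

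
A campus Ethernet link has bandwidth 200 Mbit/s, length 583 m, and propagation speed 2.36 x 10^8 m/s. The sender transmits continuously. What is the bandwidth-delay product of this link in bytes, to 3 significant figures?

61.8 bytes

Propagation delay = 583 / 236000000 = 2.47034e-06 s.
BDP = R × t_prop = 200000000 × 2.47034e-06 = 494.068 bits.
In bytes: 494.068/8 = 61.8 bytes.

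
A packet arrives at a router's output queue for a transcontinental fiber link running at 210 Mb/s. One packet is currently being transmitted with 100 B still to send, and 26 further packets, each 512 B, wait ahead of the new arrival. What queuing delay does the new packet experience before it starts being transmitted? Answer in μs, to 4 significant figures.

510.9 μs

Each queued packet: L/R = 4096/210000000 = 19.5048 μs.
26 queued → 507.124 μs.
Plus remaining 800 bits of current packet: 3.80952 μs.
Queuing delay = 510.9 μs.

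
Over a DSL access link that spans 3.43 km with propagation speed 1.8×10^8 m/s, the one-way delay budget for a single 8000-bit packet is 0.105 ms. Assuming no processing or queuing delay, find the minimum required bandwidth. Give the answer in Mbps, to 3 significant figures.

93.1 Mbps

Propagation delay = 3430 / 180000000 = 0.0190556 ms.
Transmission budget = 0.105 − 0.0190556 = 0.0859444 ms.
R ≥ L / t_tx = 8000 bits / 8.59444e-05 s = 93.1 Mbps.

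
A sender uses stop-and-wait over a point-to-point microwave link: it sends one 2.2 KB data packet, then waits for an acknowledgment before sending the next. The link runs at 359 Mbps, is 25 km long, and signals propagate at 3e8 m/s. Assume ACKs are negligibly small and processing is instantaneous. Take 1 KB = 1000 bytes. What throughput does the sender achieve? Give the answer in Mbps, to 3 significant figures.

81.6 Mbps

t_tx = L/R = 17600/359000000 = 4.90251e-05 s.
t_prop = 25000/300000000 = 8.33333e-05 s; RTT = 0.000166667 s.
Cycle = t_tx + RTT = 0.000215692 s.
Throughput = L / cycle = 17600 / 0.000215692 = 81.6 Mbps.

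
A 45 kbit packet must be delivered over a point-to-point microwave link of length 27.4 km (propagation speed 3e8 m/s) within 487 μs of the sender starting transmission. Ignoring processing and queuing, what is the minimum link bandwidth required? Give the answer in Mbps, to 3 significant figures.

Propagation delay = 27400 / 300000000 = 91.3333 μs.
Transmission budget = 487 − 91.3333 = 395.667 μs.
R ≥ L / t_tx = 45000 bits / 0.000395667 s = 114 Mbps.

114 Mbps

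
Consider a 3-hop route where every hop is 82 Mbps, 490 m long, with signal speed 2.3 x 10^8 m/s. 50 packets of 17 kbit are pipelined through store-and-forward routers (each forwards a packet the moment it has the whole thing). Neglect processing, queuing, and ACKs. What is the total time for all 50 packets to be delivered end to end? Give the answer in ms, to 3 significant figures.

Per-hop transmission t_tx = L/R = 17000/82000000 = 0.207317 ms.
Per-hop propagation t_prop = 490/2.3e+08 = 0.00213043 ms.
Pipeline fill: first packet needs 3·t_tx to clear all hops; remaining 49 packets each add one t_tx.
Total = (3+50-1)·t_tx + 3·t_prop = 52·0.207317 + 3·0.00213043 = 10.8 ms.

10.8 ms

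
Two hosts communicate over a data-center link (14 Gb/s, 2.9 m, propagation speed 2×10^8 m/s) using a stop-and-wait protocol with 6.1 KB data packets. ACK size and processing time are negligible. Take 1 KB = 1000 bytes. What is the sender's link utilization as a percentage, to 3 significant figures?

t_tx = L/R = 48800/14000000000 = 3.48571e-06 s.
t_prop = 2.9/200000000 = 1.45e-08 s; RTT = 2.9e-08 s.
Cycle = t_tx + RTT = 3.51471e-06 s.
Utilization = t_tx / cycle = 3.48571e-06/3.51471e-06 = 99.2 %.

99.2 %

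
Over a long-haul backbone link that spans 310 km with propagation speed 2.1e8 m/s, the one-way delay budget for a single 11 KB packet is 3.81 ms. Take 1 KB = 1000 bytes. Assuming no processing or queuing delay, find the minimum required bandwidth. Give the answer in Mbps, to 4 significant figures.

37.71 Mbps

L = 88000 bits.
Propagation delay = 310000 / 210000000 = 1.47619 ms.
Transmission budget = 3.81 − 1.47619 = 2.33381 ms.
R ≥ L / t_tx = 88000 bits / 0.00233381 s = 37.71 Mbps.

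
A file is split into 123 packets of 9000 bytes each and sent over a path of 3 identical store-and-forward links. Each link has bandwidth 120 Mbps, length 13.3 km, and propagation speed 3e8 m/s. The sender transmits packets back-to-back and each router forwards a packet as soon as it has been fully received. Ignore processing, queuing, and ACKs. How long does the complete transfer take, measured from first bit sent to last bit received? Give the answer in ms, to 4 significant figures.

Per-hop transmission t_tx = L/R = 72000/120000000 = 0.6 ms.
Per-hop propagation t_prop = 13300/300000000 = 0.0443333 ms.
Pipeline fill: first packet needs 3·t_tx to clear all hops; remaining 122 packets each add one t_tx.
Total = (3+123-1)·t_tx + 3·t_prop = 125·0.6 + 3·0.0443333 = 75.13 ms.

75.13 ms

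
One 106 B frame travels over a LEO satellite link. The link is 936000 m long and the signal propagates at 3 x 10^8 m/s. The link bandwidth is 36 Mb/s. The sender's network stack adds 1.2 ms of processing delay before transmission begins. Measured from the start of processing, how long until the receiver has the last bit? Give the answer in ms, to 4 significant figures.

4.344 ms

L = 106 × 8 = 848 bits.
Transmission delay = L/R = 848 / 36000000 = 0.0235556 ms.
Propagation delay = d/s = 936000 m / 300000000 m/s = 3.12 ms.
Plus processing delay 1.2 ms = 1.2 ms.
Total = 4.344 ms.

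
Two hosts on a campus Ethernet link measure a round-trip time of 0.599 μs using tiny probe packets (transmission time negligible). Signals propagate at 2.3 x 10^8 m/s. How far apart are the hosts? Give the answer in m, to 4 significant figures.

68.89 m

One-way propagation = RTT/2 = 0.2995 μs.
d = s × t = 2.3e+08 × 2.995e-07 = 68.89 m.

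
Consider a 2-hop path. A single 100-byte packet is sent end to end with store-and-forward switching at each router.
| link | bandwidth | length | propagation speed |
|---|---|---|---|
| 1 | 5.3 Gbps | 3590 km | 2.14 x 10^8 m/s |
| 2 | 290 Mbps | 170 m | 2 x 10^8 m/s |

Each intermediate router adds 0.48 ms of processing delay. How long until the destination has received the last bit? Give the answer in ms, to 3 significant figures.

L = 100 × 8 = 800 bits.
Transmission delays (L/R per hop): 0.000150943, 0.00275862 ms; sum = 0.00290956 ms.
Propagation delays (d/s per hop): 16.7757, 0.00085 ms; sum = 16.7766 ms.
Processing at 1 router(s): 1 × 0.48 ms = 0.48 ms.
End-to-end = 17.3 ms.

17.3 ms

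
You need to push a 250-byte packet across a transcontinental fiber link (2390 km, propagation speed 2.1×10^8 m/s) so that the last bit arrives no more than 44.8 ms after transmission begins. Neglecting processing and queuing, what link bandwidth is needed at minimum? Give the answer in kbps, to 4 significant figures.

59.85 kbps

L = 2000 bits.
Propagation delay = 2390000 / 210000000 = 11.381 ms.
Transmission budget = 44.8 − 11.381 = 33.419 ms.
R ≥ L / t_tx = 2000 bits / 0.033419 s = 59.85 kbps.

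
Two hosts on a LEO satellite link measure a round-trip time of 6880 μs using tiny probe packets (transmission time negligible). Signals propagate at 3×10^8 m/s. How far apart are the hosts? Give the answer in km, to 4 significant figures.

1032 km

One-way propagation = RTT/2 = 3440 μs.
d = s × t = 300000000 × 0.00344 = 1032 km.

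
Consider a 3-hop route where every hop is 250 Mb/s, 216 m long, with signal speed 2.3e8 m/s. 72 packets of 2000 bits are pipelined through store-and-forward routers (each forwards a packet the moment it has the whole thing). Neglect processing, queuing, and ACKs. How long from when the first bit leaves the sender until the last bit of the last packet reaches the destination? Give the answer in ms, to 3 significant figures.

0.595 ms

Per-hop transmission t_tx = L/R = 2000/250000000 = 0.008 ms.
Per-hop propagation t_prop = 216/2.3e+08 = 0.00093913 ms.
Pipeline fill: first packet needs 3·t_tx to clear all hops; remaining 71 packets each add one t_tx.
Total = (3+72-1)·t_tx + 3·t_prop = 74·0.008 + 3·0.00093913 = 0.595 ms.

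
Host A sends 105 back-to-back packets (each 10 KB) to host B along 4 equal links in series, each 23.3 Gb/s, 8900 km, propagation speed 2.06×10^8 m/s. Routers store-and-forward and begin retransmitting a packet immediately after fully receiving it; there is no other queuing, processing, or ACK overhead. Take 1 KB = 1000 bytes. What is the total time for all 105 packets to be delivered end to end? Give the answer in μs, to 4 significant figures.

Per-hop transmission t_tx = L/R = 80000/23300000000 = 3.43348 μs.
Per-hop propagation t_prop = 8900000/206000000 = 43203.9 μs.
Pipeline fill: first packet needs 4·t_tx to clear all hops; remaining 104 packets each add one t_tx.
Total = (4+105-1)·t_tx + 4·t_prop = 108·3.43348 + 4·43203.9 = 173200 μs.

173200 μs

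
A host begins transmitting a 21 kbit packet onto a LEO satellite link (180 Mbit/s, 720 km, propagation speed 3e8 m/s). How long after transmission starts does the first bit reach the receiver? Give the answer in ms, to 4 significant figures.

First bit experiences only propagation delay: d/s = 720000/300000000 = 2.400 ms.

2.400 ms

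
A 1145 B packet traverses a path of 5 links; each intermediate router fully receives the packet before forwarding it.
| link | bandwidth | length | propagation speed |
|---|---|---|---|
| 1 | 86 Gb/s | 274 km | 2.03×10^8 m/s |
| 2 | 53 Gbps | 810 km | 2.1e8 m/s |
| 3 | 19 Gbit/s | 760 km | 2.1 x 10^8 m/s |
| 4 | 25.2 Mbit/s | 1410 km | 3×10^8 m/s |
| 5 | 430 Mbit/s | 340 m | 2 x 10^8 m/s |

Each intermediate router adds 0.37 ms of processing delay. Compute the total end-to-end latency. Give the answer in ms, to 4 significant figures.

15.39 ms

L = 1145 × 8 = 9160 bits.
Transmission delays (L/R per hop): 0.000106512, 0.00017283, 0.000482105, 0.363492, 0.0213023 ms; sum = 0.385556 ms.
Propagation delays (d/s per hop): 1.34975, 3.85714, 3.61905, 4.7, 0.0017 ms; sum = 13.5276 ms.
Processing at 4 router(s): 4 × 0.37 ms = 1.48 ms.
End-to-end = 15.39 ms.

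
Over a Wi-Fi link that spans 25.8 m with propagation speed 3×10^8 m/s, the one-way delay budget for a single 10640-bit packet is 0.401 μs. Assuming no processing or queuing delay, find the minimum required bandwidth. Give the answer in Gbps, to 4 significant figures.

33.78 Gbps

Propagation delay = 25.8 / 300000000 = 0.086 μs.
Transmission budget = 0.401 − 0.086 = 0.315 μs.
R ≥ L / t_tx = 10640 bits / 3.15e-07 s = 33.78 Gbps.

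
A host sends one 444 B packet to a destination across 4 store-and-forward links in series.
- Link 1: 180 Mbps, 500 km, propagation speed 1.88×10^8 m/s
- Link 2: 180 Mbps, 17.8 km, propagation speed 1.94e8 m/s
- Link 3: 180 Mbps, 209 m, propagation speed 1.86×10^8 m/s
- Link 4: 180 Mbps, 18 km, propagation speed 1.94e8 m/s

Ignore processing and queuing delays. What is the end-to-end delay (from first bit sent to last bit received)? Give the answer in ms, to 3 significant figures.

L = 444 × 8 = 3552 bits.
Transmission delay per hop = L/R = 3552/180000000 = 0.0197333 ms; 4 hops → 0.0789333 ms.
Propagation delays (d/s per hop): 2.65957, 0.0917526, 0.00112366, 0.0927835 ms; sum = 2.84523 ms.
End-to-end = 2.92 ms.

2.92 ms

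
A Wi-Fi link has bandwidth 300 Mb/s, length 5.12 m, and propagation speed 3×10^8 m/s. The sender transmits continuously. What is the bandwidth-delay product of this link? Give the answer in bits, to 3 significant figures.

5.12 bits

Propagation delay = 5.12 / 300000000 = 1.70667e-08 s.
BDP = R × t_prop = 300000000 × 1.70667e-08 = 5.12 bits.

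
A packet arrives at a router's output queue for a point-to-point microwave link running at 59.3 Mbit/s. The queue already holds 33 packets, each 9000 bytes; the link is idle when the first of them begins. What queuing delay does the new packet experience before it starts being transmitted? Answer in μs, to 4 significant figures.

Each queued packet: L/R = 72000/59300000 = 1214.17 μs.
33 queued → 40067.5 μs.
Queuing delay = 40070 μs.

40070 μs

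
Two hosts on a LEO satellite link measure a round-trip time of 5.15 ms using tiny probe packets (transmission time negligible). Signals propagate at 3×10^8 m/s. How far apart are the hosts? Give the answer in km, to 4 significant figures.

772.5 km

One-way propagation = RTT/2 = 2.575 ms.
d = s × t = 300000000 × 0.002575 = 772.5 km.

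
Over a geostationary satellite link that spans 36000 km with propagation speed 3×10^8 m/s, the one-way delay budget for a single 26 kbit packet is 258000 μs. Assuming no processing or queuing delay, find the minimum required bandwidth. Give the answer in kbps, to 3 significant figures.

188 kbps

Propagation delay = 36000000 / 300000000 = 120000 μs.
Transmission budget = 258000 − 120000 = 138000 μs.
R ≥ L / t_tx = 26000 bits / 0.138 s = 188 kbps.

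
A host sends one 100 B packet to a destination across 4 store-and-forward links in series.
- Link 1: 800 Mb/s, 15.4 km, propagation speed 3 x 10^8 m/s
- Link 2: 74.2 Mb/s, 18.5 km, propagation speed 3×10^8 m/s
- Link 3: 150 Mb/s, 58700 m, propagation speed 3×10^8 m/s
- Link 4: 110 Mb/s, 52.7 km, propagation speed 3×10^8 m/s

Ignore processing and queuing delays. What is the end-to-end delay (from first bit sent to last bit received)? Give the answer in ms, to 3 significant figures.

0.509 ms

L = 100 × 8 = 800 bits.
Transmission delays (L/R per hop): 0.001, 0.0107817, 0.00533333, 0.00727273 ms; sum = 0.0243877 ms.
Propagation delays (d/s per hop): 0.0513333, 0.0616667, 0.195667, 0.175667 ms; sum = 0.484333 ms.
End-to-end = 0.509 ms.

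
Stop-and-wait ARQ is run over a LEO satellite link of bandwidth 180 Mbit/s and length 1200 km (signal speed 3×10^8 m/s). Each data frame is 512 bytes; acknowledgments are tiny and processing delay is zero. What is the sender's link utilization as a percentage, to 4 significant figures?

t_tx = L/R = 4096/180000000 = 2.27556e-05 s.
t_prop = 1200000/300000000 = 0.004 s; RTT = 0.008 s.
Cycle = t_tx + RTT = 0.00802276 s.
Utilization = t_tx / cycle = 2.27556e-05/0.00802276 = 0.2836 %.

0.2836 %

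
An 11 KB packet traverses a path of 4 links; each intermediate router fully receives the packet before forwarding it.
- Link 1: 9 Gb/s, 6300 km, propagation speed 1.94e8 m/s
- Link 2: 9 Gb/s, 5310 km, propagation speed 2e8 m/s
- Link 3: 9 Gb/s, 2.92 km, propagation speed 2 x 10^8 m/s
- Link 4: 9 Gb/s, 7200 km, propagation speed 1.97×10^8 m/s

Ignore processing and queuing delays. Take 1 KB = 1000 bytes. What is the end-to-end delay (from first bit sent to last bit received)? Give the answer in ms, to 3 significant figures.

L = 88000 bits.
Transmission delay per hop = L/R = 88000/9000000000 = 0.00977778 ms; 4 hops → 0.0391111 ms.
Propagation delays (d/s per hop): 32.4742, 26.55, 0.0146, 36.5482 ms; sum = 95.5871 ms.
End-to-end = 95.6 ms.

95.6 ms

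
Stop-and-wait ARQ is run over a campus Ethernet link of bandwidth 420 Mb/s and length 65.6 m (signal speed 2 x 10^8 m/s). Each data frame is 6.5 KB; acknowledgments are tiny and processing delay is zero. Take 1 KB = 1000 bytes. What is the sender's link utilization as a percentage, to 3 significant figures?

t_tx = L/R = 52000/420000000 = 0.00012381 s.
t_prop = 65.6/200000000 = 3.28e-07 s; RTT = 6.56e-07 s.
Cycle = t_tx + RTT = 0.000124466 s.
Utilization = t_tx / cycle = 0.00012381/0.000124466 = 99.5 %.

99.5 %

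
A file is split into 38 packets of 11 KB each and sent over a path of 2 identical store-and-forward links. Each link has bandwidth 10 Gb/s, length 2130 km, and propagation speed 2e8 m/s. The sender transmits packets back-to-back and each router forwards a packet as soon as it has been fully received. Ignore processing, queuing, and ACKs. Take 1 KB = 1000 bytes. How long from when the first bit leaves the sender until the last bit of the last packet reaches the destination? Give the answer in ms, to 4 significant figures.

21.64 ms

Per-hop transmission t_tx = L/R = 88000/10000000000 = 0.0088 ms.
Per-hop propagation t_prop = 2130000/200000000 = 10.65 ms.
Pipeline fill: first packet needs 2·t_tx to clear all hops; remaining 37 packets each add one t_tx.
Total = (2+38-1)·t_tx + 2·t_prop = 39·0.0088 + 2·10.65 = 21.64 ms.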